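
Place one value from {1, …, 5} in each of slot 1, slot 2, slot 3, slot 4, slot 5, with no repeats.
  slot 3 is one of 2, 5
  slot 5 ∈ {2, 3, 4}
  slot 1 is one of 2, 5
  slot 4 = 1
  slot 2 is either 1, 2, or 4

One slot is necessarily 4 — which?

slot 4's domain is down to {1}, so slot 4 = 1. Strike 1 from slot 2.
The 4 still-open variables draw from only 4 values {2, 3, 4, 5}, so each is used; only slot 5 can be 3, hence slot 5 = 3.
The 3 still-open variables draw from only 3 values {2, 4, 5}, so each is used; only slot 2 can be 4, hence slot 2 = 4.

slot 2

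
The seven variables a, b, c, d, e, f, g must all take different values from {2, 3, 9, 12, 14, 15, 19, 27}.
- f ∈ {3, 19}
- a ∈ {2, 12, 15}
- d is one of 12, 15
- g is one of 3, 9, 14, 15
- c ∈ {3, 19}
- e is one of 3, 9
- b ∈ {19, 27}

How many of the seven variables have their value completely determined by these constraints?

2

The 2 variables c and f are confined to {3, 19}, which locks those values in; drop them from b, e, g.
b must be 27 (only option left).
That leaves e = 9. So g can't be 9.
Determined: b=27, e=9. The other variables each still have more than one consistent value. That makes 2.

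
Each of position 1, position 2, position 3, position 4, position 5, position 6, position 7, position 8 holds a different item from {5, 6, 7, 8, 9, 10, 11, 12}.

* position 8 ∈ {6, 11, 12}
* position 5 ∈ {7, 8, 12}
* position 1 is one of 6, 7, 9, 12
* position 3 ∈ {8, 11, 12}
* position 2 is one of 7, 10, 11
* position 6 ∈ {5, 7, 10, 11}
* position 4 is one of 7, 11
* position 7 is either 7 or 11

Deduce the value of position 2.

The 8 variables draw from only 8 values {5, 6, 7, 8, 9, 10, 11, 12}, so each is used; only position 6 can be 5, hence position 6 = 5.
The 7 still-open variables draw from only 7 values {6, 7, 8, 9, 10, 11, 12}, so each is used; only position 1 can be 9, hence position 1 = 9.
The 6 still-open variables draw from only 6 values {6, 7, 8, 10, 11, 12}, so each is used; only position 8 can be 6, hence position 8 = 6.
Among the 5 still-open variables, 10 fits only position 2 (and all 5 values in {7, 8, 10, 11, 12} must be used), so position 2 = 10.

10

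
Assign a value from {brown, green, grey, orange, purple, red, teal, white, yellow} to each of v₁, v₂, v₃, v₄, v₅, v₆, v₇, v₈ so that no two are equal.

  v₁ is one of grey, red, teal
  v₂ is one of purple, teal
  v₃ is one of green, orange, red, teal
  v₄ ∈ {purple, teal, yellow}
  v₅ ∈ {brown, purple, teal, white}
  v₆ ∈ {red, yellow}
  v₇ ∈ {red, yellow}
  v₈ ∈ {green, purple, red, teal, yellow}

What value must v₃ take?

v₆ and v₇ between them cover only {red, yellow} — a naked pair. Remove those values from v₁, v₃, v₄, v₈.
v₂ and v₄ share exactly the 2 values {purple, teal}; by pigeonhole those values go to them, so strike purple, teal from v₁, v₃, v₅, v₈.
v₁ has just one choice, so v₁ = grey.
v₈'s domain is down to {green}, so v₈ = green. Remove green from v₃.
So v₃ = orange.

orange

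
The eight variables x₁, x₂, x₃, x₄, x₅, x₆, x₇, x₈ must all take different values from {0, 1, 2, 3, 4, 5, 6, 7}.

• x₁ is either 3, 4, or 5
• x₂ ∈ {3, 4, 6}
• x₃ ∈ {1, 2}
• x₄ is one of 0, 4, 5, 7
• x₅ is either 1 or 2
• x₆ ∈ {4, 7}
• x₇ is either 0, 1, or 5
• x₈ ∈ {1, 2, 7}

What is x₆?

The 8 variables draw from only 8 values {0, 1, 2, 3, 4, 5, 6, 7}, so each is used; only x₂ can be 6, hence x₂ = 6.
Among the 7 still-open variables, 3 fits only x₁ (and all 7 values in {0, 1, 2, 3, 4, 5, 7} must be used), so x₁ = 3.
x₃ and x₅ between them cover only {1, 2} — a naked pair. Remove those values from x₇, x₈.
That leaves x₈ = 7. Remove 7 from x₄, x₆.
So x₆ = 4.

4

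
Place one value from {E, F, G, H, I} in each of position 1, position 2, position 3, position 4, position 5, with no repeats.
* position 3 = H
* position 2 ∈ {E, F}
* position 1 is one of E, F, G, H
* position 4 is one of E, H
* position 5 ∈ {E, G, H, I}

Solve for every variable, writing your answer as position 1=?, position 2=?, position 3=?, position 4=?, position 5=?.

position 1=G, position 2=F, position 3=H, position 4=E, position 5=I

position 3's domain is down to {H}, so position 3 = H. So position 1, position 4, position 5 can't be H.
position 4 must be E (only option left). Remove E from position 1, position 2, position 5.
position 2 must be F (only option left). Strike F from position 1.
position 1 has just one choice, so position 1 = G. Strike G from position 5.
position 5 has just one choice, so position 5 = I.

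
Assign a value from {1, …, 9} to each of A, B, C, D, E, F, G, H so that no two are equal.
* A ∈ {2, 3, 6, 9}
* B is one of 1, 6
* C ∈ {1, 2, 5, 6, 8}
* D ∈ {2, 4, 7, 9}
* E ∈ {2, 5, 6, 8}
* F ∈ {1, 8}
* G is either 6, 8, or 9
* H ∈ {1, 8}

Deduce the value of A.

3

F and H between them cover only {1, 8} — a naked pair. Remove those values from B, C, E, G.
B's domain is down to {6}, so B = 6. Strike 6 from A, C, E, G.
G has just one choice, so G = 9. Eliminate 9 elsewhere: A, D.
The 2 variables C and E are confined to {2, 5}, which locks those values in; drop them from A, D.
So A = 3.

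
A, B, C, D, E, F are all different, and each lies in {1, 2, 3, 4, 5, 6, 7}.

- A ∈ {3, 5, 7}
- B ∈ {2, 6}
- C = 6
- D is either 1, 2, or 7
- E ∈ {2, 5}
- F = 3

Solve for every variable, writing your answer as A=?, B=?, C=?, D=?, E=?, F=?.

A=7, B=2, C=6, D=1, E=5, F=3

C has just one choice, so C = 6. So B can't be 6.
F must be 3 (only option left). So A can't be 3.
B must be 2 (only option left). Remove 2 from D, E.
E's domain is down to {5}, so E = 5. Remove 5 from A.
A must be 7 (only option left). Remove 7 from D.
D's domain is down to {1}, so D = 1.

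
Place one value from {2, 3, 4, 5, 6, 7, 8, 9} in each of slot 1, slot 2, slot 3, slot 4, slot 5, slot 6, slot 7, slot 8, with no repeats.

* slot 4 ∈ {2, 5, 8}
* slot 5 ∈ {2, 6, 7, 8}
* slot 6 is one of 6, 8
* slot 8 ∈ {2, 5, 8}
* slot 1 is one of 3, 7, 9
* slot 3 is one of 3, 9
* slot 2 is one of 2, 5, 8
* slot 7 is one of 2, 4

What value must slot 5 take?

The 8 variables together cover exactly {2, 3, 4, 5, 6, 7, 8, 9} — 8 values for 8 variables — and 4 appears only in slot 7's list, so slot 7 = 4.
slot 2, slot 4, slot 8 between them cover only {2, 5, 8} — a naked triple. Remove those values from slot 5, slot 6.
That leaves slot 6 = 6. Remove 6 from slot 5.
So slot 5 = 7.

7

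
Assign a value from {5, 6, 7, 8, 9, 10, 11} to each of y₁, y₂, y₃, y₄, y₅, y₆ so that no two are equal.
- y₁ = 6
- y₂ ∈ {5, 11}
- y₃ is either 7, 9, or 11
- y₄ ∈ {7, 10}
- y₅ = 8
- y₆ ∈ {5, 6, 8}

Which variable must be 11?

y₂

y₁ has just one choice, so y₁ = 6. So y₆ can't be 6.
y₅ must be 8 (only option left). Eliminate 8 elsewhere: y₆.
y₆ must be 5 (only option left). Strike 5 from y₂.
So 11 goes to y₂.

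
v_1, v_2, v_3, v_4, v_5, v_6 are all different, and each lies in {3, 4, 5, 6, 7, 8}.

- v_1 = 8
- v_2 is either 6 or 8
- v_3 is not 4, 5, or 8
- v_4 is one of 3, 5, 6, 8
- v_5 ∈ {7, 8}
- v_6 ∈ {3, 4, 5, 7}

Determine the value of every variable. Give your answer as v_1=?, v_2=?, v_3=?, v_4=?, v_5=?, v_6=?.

v_1=8, v_2=6, v_3=3, v_4=5, v_5=7, v_6=4

v_1 has just one choice, so v_1 = 8. Remove 8 from v_2, v_4, v_5.
v_2 has just one choice, so v_2 = 6. Strike 6 from v_3, v_4.
v_5 has just one choice, so v_5 = 7. So v_3, v_6 can't be 7.
v_3 must be 3 (only option left). So v_4, v_6 can't be 3.
v_4 must be 5 (only option left). Eliminate 5 elsewhere: v_6.
That leaves v_6 = 4.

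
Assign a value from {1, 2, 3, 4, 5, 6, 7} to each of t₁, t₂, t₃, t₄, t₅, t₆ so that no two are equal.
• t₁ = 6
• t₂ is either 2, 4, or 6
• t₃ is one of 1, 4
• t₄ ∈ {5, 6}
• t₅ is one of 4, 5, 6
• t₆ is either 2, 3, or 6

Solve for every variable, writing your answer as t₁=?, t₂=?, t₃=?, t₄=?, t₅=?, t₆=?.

t₁'s domain is down to {6}, so t₁ = 6. Eliminate 6 elsewhere: t₂, t₄, t₅, t₆.
t₄ has just one choice, so t₄ = 5. Eliminate 5 elsewhere: t₅.
t₅'s domain is down to {4}, so t₅ = 4. Eliminate 4 elsewhere: t₂, t₃.
t₂ has just one choice, so t₂ = 2. Strike 2 from t₆.
That leaves t₃ = 1.
t₆ has just one choice, so t₆ = 3.

t₁=6, t₂=2, t₃=1, t₄=5, t₅=4, t₆=3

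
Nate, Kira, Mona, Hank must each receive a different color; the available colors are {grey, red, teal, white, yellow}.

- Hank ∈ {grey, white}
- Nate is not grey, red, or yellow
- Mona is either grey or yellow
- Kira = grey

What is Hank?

white

Kira must be grey (only option left). Strike grey from Mona, Hank.
So Hank = white.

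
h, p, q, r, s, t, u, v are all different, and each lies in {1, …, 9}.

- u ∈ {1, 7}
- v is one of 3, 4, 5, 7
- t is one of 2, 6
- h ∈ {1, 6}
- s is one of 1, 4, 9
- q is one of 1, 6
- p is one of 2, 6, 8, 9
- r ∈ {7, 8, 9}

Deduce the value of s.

4

The 2 variables h and q are confined to {1, 6}, which locks those values in; drop them from p, s, t, u.
t must be 2 (only option left). So p can't be 2.
That leaves u = 7. Remove 7 from r, v.
p and r share exactly the 2 values {8, 9}; by pigeonhole those values go to them, so strike 8, 9 from s.
So s = 4.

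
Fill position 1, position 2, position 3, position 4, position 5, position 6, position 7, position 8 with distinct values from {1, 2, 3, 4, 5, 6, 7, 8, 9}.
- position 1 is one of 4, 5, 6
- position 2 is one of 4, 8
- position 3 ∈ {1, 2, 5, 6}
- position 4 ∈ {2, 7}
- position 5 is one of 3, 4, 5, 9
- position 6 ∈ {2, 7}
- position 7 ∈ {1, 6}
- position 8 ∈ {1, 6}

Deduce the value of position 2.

The 2 variables position 4 and position 6 are confined to {2, 7}, which locks those values in; drop them from position 3.
position 7 and position 8 share exactly the 2 values {1, 6}; by pigeonhole those values go to them, so strike 1, 6 from position 1, position 3.
position 3 has just one choice, so position 3 = 5. So position 1, position 5 can't be 5.
position 1 must be 4 (only option left). So position 2, position 5 can't be 4.
So position 2 = 8.

8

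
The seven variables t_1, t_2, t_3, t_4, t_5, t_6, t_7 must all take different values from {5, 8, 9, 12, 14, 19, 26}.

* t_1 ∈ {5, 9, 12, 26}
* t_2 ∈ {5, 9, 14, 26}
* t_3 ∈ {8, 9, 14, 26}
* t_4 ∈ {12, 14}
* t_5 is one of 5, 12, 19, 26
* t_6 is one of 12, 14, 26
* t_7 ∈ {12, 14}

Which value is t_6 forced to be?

26

The 7 variables draw from only 7 values {5, 8, 9, 12, 14, 19, 26}, so each is used; only t_3 can be 8, hence t_3 = 8.
The 6 still-open variables draw from only 6 values {5, 9, 12, 14, 19, 26}, so each is used; only t_5 can be 19, hence t_5 = 19.
t_4 and t_7 between them cover only {12, 14} — a naked pair. Remove those values from t_1, t_2, t_6.
So t_6 = 26.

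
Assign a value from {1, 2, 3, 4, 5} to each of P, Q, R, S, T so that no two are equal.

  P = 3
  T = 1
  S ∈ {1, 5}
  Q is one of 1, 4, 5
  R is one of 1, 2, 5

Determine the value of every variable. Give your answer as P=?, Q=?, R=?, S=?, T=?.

P must be 3 (only option left).
T's domain is down to {1}, so T = 1. Eliminate 1 elsewhere: Q, R, S.
S has just one choice, so S = 5. Eliminate 5 elsewhere: Q, R.
Q has just one choice, so Q = 4.
That leaves R = 2.

P=3, Q=4, R=2, S=5, T=1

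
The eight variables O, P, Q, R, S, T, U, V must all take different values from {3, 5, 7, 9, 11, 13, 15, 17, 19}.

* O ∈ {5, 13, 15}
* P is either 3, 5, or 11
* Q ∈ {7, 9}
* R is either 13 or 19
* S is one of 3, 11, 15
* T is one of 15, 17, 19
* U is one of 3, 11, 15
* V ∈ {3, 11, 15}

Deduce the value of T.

S, U, V share exactly the 3 values {3, 11, 15}; by pigeonhole those values go to them, so strike 3, 11, 15 from O, P, T.
P must be 5 (only option left). So O can't be 5.
That leaves O = 13. Eliminate 13 elsewhere: R.
R has just one choice, so R = 19. Remove 19 from T.
So T = 17.

17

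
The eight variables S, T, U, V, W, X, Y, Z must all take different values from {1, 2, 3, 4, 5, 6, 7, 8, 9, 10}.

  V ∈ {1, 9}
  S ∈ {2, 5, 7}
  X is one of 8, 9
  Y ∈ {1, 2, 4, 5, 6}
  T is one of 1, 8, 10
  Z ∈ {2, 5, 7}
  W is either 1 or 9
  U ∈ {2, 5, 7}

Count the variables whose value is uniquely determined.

2

V and W between them cover only {1, 9} — a naked pair. Remove those values from T, X, Y.
X's domain is down to {8}, so X = 8. Remove 8 from T.
T's domain is down to {10}, so T = 10.
S, U, Z share exactly the 3 values {2, 5, 7}; by pigeonhole those values go to them, so strike 2, 5, 7 from Y.
Determined: T=10, X=8. The other variables each still have more than one consistent value. That makes 2.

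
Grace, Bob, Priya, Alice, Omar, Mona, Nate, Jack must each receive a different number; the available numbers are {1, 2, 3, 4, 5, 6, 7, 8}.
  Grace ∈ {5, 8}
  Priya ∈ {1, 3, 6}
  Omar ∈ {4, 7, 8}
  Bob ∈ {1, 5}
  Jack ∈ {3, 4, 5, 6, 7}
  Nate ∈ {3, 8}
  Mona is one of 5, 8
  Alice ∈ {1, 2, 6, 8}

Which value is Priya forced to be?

6

Among the 8 variables, 2 fits only Alice (and all 8 values in {1, 2, 3, 4, 5, 6, 7, 8} must be used), so Alice = 2.
The 2 variables Grace and Mona are confined to {5, 8}, which locks those values in; drop them from Bob, Omar, Nate, Jack.
Bob must be 1 (only option left). So Priya can't be 1.
Nate's domain is down to {3}, so Nate = 3. Strike 3 from Priya, Jack.
So Priya = 6.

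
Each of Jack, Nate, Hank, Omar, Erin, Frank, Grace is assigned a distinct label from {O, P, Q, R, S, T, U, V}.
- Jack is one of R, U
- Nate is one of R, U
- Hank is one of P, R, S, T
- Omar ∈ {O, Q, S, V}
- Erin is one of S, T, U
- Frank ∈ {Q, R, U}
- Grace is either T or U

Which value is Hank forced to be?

Jack and Nate share exactly the 2 values {R, U}; by pigeonhole those values go to them, so strike R, U from Hank, Erin, Frank, Grace.
Frank must be Q (only option left). Remove Q from Omar.
Grace must be T (only option left). So Hank, Erin can't be T.
Erin must be S (only option left). So Hank, Omar can't be S.
So Hank = P.

P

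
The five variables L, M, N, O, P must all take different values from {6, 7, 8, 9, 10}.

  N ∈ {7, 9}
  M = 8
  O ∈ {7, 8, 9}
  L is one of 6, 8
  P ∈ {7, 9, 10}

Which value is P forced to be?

10

M must be 8 (only option left). Remove 8 from L, O.
That leaves L = 6.
The 3 still-open variables together cover exactly {7, 9, 10} — 3 values for 3 variables — and 10 appears only in P's list, so P = 10.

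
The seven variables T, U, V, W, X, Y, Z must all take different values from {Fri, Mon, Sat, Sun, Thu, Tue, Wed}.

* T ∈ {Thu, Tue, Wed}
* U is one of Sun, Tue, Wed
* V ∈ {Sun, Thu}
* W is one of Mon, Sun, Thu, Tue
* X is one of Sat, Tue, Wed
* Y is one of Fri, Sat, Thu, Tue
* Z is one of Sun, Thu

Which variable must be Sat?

X

The 7 variables draw from only 7 values {Fri, Mon, Sat, Sun, Thu, Tue, Wed}, so each is used; only Y can be Fri, hence Y = Fri.
Among the 6 still-open variables, Mon fits only W (and all 6 values in {Mon, Sat, Sun, Thu, Tue, Wed} must be used), so W = Mon.
The 5 still-open variables draw from only 5 values {Sat, Sun, Thu, Tue, Wed}, so each is used; only X can be Sat, hence X = Sat.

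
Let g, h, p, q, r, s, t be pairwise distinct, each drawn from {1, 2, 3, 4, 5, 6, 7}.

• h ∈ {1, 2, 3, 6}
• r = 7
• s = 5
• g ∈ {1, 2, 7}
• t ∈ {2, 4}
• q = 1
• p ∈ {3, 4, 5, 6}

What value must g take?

2

q's domain is down to {1}, so q = 1. Remove 1 from g, h.
r must be 7 (only option left). Remove 7 from g.
So g = 2.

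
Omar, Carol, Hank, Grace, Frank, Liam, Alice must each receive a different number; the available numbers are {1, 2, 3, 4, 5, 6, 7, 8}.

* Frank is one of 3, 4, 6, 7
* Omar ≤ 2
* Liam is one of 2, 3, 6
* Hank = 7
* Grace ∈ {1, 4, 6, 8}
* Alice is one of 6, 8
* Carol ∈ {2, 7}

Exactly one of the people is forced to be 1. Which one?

Omar

Hank's domain is down to {7}, so Hank = 7. So Carol, Frank can't be 7.
Carol must be 2 (only option left). So Omar, Liam can't be 2.
So 1 goes to Omar.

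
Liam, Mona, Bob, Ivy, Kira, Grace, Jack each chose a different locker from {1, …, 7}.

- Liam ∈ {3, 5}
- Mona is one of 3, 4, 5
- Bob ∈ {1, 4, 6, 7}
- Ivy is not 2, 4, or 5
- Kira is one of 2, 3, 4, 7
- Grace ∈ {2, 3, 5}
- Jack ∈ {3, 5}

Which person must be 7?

Kira

The 2 variables Liam and Jack are confined to {3, 5}, which locks those values in; drop them from Mona, Ivy, Kira, Grace.
That leaves Mona = 4. Strike 4 from Bob, Kira.
Grace has just one choice, so Grace = 2. Strike 2 from Kira.
So 7 goes to Kira.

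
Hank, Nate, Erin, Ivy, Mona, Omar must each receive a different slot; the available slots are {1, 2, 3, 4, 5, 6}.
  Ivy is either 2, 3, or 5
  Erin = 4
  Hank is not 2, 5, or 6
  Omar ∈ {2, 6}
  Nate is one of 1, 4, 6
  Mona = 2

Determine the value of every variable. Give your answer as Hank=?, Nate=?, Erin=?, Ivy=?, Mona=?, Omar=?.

Erin has just one choice, so Erin = 4. Eliminate 4 elsewhere: Hank, Nate.
Mona must be 2 (only option left). Remove 2 from Ivy, Omar.
Omar must be 6 (only option left). So Nate can't be 6.
Nate has just one choice, so Nate = 1. So Hank can't be 1.
Hank has just one choice, so Hank = 3. Remove 3 from Ivy.
Ivy's domain is down to {5}, so Ivy = 5.

Hank=3, Nate=1, Erin=4, Ivy=5, Mona=2, Omar=6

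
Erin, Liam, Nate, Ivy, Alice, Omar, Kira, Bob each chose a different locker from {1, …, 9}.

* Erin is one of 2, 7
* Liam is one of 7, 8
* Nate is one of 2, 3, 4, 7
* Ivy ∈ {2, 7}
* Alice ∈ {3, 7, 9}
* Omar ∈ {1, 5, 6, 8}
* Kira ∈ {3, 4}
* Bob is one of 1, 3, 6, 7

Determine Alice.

9

The 2 variables Erin and Ivy are confined to {2, 7}, which locks those values in; drop them from Liam, Nate, Alice, Bob.
Liam has just one choice, so Liam = 8. Strike 8 from Omar.
Nate and Kira share exactly the 2 values {3, 4}; by pigeonhole those values go to them, so strike 3, 4 from Alice, Bob.
So Alice = 9.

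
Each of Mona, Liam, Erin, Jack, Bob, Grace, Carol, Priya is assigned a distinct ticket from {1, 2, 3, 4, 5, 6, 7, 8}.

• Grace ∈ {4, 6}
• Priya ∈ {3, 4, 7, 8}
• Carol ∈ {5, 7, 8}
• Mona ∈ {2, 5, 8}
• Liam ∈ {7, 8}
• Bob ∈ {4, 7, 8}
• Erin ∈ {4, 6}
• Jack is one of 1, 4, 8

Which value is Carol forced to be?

5

Among the 8 variables, 1 fits only Jack (and all 8 values in {1, 2, 3, 4, 5, 6, 7, 8} must be used), so Jack = 1.
Among the 7 still-open variables, 2 fits only Mona (and all 7 values in {2, 3, 4, 5, 6, 7, 8} must be used), so Mona = 2.
Among the 6 still-open variables, 3 fits only Priya (and all 6 values in {3, 4, 5, 6, 7, 8} must be used), so Priya = 3.
The 5 still-open variables draw from only 5 values {4, 5, 6, 7, 8}, so each is used; only Carol can be 5, hence Carol = 5.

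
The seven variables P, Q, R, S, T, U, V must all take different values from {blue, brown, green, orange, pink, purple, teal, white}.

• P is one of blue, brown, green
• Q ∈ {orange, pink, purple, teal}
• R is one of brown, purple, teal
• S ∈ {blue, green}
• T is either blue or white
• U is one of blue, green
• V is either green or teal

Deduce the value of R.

S and U between them cover only {blue, green} — a naked pair. Remove those values from P, T, V.
That leaves P = brown. Remove brown from R.
T's domain is down to {white}, so T = white.
That leaves V = teal. So Q, R can't be teal.
So R = purple.

purple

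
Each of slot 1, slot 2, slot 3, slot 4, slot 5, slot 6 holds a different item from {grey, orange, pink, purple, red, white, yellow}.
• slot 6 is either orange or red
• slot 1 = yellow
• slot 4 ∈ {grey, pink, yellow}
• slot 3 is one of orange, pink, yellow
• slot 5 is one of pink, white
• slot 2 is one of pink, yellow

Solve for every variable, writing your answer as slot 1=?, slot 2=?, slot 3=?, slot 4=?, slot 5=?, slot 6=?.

slot 1 must be yellow (only option left). Remove yellow from slot 2, slot 3, slot 4.
slot 2 must be pink (only option left). So slot 3, slot 4, slot 5 can't be pink.
That leaves slot 3 = orange. Strike orange from slot 6.
slot 4 has just one choice, so slot 4 = grey.
slot 5's domain is down to {white}, so slot 5 = white.
That leaves slot 6 = red.

slot 1=yellow, slot 2=pink, slot 3=orange, slot 4=grey, slot 5=white, slot 6=red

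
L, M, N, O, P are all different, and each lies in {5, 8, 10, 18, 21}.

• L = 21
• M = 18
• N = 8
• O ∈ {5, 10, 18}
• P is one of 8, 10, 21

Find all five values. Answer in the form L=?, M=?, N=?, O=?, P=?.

L has just one choice, so L = 21. Strike 21 from P.
M has just one choice, so M = 18. Eliminate 18 elsewhere: O.
N's domain is down to {8}, so N = 8. Strike 8 from P.
P must be 10 (only option left). Strike 10 from O.
O's domain is down to {5}, so O = 5.

L=21, M=18, N=8, O=5, P=10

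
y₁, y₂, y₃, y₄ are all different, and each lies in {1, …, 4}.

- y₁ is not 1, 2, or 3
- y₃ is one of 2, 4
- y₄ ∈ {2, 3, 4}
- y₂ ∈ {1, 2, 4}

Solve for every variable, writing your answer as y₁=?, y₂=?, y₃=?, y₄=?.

y₁=4, y₂=1, y₃=2, y₄=3

y₁'s domain is down to {4}, so y₁ = 4. Remove 4 from y₂, y₃, y₄.
y₃ has just one choice, so y₃ = 2. So y₂, y₄ can't be 2.
That leaves y₄ = 3.
y₂ has just one choice, so y₂ = 1.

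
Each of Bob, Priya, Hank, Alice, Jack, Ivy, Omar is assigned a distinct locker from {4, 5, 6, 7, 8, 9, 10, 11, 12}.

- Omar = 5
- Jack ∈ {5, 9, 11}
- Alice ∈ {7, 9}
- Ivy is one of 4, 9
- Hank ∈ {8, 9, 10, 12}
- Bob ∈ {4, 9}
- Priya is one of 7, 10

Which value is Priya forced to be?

10

Omar's domain is down to {5}, so Omar = 5. Remove 5 from Jack.
Bob and Ivy between them cover only {4, 9} — a naked pair. Remove those values from Hank, Alice, Jack.
Alice's domain is down to {7}, so Alice = 7. Remove 7 from Priya.
So Priya = 10.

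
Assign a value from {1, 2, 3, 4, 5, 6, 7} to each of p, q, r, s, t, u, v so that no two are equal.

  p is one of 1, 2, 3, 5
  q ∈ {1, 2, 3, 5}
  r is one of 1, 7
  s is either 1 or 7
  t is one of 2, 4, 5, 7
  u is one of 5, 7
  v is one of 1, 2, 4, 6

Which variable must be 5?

u

Among the 7 variables, 6 fits only v (and all 7 values in {1, 2, 3, 4, 5, 6, 7} must be used), so v = 6.
The 6 still-open variables draw from only 6 values {1, 2, 3, 4, 5, 7}, so each is used; only t can be 4, hence t = 4.
r and s between them cover only {1, 7} — a naked pair. Remove those values from p, q, u.
So 5 goes to u.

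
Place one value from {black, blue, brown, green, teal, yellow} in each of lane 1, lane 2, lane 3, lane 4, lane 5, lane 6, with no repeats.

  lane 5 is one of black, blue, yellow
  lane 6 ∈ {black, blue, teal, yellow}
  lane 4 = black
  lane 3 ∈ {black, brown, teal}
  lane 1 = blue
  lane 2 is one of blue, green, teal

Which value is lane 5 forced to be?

yellow

lane 1 must be blue (only option left). Strike blue from lane 2, lane 5, lane 6.
lane 4's domain is down to {black}, so lane 4 = black. Remove black from lane 3, lane 5, lane 6.
So lane 5 = yellow.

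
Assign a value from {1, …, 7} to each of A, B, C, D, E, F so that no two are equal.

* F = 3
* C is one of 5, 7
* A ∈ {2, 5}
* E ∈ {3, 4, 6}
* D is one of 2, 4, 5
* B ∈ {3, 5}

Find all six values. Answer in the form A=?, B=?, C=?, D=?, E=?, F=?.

F must be 3 (only option left). Eliminate 3 elsewhere: B, E.
B has just one choice, so B = 5. Eliminate 5 elsewhere: A, C, D.
That leaves C = 7.
That leaves A = 2. So D can't be 2.
D has just one choice, so D = 4. Eliminate 4 elsewhere: E.
E's domain is down to {6}, so E = 6.

A=2, B=5, C=7, D=4, E=6, F=3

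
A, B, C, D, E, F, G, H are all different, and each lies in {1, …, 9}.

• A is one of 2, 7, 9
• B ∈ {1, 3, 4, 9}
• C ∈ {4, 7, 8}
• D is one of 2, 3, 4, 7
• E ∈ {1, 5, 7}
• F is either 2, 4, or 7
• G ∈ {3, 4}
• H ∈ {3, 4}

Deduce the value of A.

The 8 variables together cover exactly {1, 2, 3, 4, 5, 7, 8, 9} — 8 values for 8 variables — and 5 appears only in E's list, so E = 5.
The 7 still-open variables together cover exactly {1, 2, 3, 4, 7, 8, 9} — 7 values for 7 variables — and 1 appears only in B's list, so B = 1.
Among the 6 still-open variables, 8 fits only C (and all 6 values in {2, 3, 4, 7, 8, 9} must be used), so C = 8.
Among the 5 still-open variables, 9 fits only A (and all 5 values in {2, 3, 4, 7, 9} must be used), so A = 9.

9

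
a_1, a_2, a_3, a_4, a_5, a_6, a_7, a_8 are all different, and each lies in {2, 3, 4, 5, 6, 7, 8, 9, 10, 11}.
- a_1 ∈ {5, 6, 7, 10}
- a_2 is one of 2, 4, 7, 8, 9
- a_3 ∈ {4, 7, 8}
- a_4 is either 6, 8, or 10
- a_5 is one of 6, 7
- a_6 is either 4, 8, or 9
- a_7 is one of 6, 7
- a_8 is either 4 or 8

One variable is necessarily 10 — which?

The 8 variables draw from only 8 values {2, 4, 5, 6, 7, 8, 9, 10}, so each is used; only a_2 can be 2, hence a_2 = 2.
The 7 still-open variables draw from only 7 values {4, 5, 6, 7, 8, 9, 10}, so each is used; only a_1 can be 5, hence a_1 = 5.
The 6 still-open variables draw from only 6 values {4, 6, 7, 8, 9, 10}, so each is used; only a_6 can be 9, hence a_6 = 9.
Among the 5 still-open variables, 10 fits only a_4 (and all 5 values in {4, 6, 7, 8, 10} must be used), so a_4 = 10.

a_4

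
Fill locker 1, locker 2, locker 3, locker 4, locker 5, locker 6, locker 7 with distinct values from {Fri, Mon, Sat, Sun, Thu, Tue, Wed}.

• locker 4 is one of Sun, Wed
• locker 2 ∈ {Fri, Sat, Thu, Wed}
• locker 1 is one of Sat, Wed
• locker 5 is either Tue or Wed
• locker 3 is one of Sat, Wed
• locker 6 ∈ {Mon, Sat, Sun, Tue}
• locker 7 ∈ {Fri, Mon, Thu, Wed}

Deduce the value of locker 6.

Mon

The 2 variables locker 1 and locker 3 are confined to {Sat, Wed}, which locks those values in; drop them from locker 2, locker 4, locker 5, locker 6, locker 7.
locker 4 must be Sun (only option left). Strike Sun from locker 6.
That leaves locker 5 = Tue. Strike Tue from locker 6.
So locker 6 = Mon.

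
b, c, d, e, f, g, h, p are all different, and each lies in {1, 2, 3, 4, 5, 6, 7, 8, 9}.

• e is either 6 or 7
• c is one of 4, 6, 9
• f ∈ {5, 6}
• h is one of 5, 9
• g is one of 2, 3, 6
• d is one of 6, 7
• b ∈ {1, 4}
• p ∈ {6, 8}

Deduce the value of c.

d and e between them cover only {6, 7} — a naked pair. Remove those values from c, f, g, p.
f's domain is down to {5}, so f = 5. So h can't be 5.
h's domain is down to {9}, so h = 9. Strike 9 from c.
So c = 4.

4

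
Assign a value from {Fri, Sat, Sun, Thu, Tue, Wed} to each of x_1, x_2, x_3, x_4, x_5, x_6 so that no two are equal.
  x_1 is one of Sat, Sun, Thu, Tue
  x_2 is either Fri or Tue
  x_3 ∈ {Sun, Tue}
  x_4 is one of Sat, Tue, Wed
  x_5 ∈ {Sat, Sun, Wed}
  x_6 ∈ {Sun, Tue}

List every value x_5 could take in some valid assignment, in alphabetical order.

Sat, Wed

The 6 variables together cover exactly {Fri, Sat, Sun, Thu, Tue, Wed} — 6 values for 6 variables — and Fri appears only in x_2's list, so x_2 = Fri.
Among the 5 still-open variables, Thu fits only x_1 (and all 5 values in {Sat, Sun, Thu, Tue, Wed} must be used), so x_1 = Thu.
x_3 and x_6 share exactly the 2 values {Sun, Tue}; by pigeonhole those values go to them, so strike Sun, Tue from x_4, x_5.
No further eliminations apply; x_5 can still be any of Sat, Wed.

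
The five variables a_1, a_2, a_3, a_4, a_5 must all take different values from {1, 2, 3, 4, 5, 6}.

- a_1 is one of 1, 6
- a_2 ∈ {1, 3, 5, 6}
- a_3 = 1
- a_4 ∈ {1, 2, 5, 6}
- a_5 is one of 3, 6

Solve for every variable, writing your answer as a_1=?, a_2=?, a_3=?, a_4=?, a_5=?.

a_1=6, a_2=5, a_3=1, a_4=2, a_5=3

a_3 must be 1 (only option left). Strike 1 from a_1, a_2, a_4.
a_1 has just one choice, so a_1 = 6. So a_2, a_4, a_5 can't be 6.
a_5's domain is down to {3}, so a_5 = 3. So a_2 can't be 3.
That leaves a_2 = 5. Remove 5 from a_4.
a_4 has just one choice, so a_4 = 2.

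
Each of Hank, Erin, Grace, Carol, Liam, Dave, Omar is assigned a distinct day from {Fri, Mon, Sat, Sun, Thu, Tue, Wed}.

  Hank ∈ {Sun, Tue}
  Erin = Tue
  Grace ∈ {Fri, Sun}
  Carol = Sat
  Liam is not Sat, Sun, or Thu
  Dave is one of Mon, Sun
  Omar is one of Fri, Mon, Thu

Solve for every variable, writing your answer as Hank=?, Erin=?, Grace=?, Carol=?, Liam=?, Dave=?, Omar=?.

Hank=Sun, Erin=Tue, Grace=Fri, Carol=Sat, Liam=Wed, Dave=Mon, Omar=Thu

Erin has just one choice, so Erin = Tue. So Hank, Liam can't be Tue.
Carol must be Sat (only option left).
Hank must be Sun (only option left). Eliminate Sun elsewhere: Grace, Dave.
Grace must be Fri (only option left). Strike Fri from Liam, Omar.
Dave must be Mon (only option left). Strike Mon from Liam, Omar.
That leaves Omar = Thu.
Liam has just one choice, so Liam = Wed.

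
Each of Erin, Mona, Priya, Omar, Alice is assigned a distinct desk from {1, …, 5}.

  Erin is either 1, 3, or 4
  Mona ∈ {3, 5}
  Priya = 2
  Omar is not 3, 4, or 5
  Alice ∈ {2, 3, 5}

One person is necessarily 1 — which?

Priya has just one choice, so Priya = 2. So Omar, Alice can't be 2.
So 1 goes to Omar.

Omar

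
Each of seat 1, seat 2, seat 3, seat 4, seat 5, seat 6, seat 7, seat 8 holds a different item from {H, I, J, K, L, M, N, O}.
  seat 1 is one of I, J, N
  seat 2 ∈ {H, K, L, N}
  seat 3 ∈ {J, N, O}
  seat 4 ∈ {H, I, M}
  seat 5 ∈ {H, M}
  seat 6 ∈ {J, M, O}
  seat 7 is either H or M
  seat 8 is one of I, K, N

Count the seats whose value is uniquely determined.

3

Among the 8 variables, L fits only seat 2 (and all 8 values in {H, I, J, K, L, M, N, O} must be used), so seat 2 = L.
The 7 still-open variables draw from only 7 values {H, I, J, K, M, N, O}, so each is used; only seat 8 can be K, hence seat 8 = K.
The 2 variables seat 5 and seat 7 are confined to {H, M}, which locks those values in; drop them from seat 4, seat 6.
seat 4's domain is down to {I}, so seat 4 = I. So seat 1 can't be I.
Determined: seat 2=L, seat 4=I, seat 8=K. The other seats each still have more than one consistent value. That makes 3.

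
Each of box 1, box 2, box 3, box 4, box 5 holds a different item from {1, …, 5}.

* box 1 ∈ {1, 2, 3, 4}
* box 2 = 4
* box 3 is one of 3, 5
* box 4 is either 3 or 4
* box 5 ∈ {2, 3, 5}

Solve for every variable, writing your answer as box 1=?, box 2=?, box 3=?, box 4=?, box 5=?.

box 1=1, box 2=4, box 3=5, box 4=3, box 5=2

box 2 has just one choice, so box 2 = 4. Remove 4 from box 1, box 4.
box 4 has just one choice, so box 4 = 3. Eliminate 3 elsewhere: box 1, box 3, box 5.
box 3's domain is down to {5}, so box 3 = 5. So box 5 can't be 5.
box 5 has just one choice, so box 5 = 2. So box 1 can't be 2.
box 1's domain is down to {1}, so box 1 = 1.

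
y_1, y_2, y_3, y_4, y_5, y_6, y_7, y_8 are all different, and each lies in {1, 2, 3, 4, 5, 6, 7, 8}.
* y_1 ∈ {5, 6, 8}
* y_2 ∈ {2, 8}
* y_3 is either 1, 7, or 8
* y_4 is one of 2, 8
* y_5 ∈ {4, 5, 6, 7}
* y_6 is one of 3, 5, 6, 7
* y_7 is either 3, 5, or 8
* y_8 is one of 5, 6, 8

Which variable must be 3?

The 8 variables draw from only 8 values {1, 2, 3, 4, 5, 6, 7, 8}, so each is used; only y_3 can be 1, hence y_3 = 1.
The 7 still-open variables draw from only 7 values {2, 3, 4, 5, 6, 7, 8}, so each is used; only y_5 can be 4, hence y_5 = 4.
The 6 still-open variables together cover exactly {2, 3, 5, 6, 7, 8} — 6 values for 6 variables — and 7 appears only in y_6's list, so y_6 = 7.
The 5 still-open variables together cover exactly {2, 3, 5, 6, 8} — 5 values for 5 variables — and 3 appears only in y_7's list, so y_7 = 3.

y_7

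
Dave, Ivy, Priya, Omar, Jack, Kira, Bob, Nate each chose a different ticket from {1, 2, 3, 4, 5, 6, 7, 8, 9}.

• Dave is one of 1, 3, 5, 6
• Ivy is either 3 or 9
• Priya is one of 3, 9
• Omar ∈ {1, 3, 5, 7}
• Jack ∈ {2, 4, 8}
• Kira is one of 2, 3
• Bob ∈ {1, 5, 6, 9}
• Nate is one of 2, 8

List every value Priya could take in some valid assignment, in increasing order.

3, 9

Ivy and Priya share exactly the 2 values {3, 9}; by pigeonhole those values go to them, so strike 3, 9 from Dave, Omar, Kira, Bob.
Kira's domain is down to {2}, so Kira = 2. Remove 2 from Jack, Nate.
Nate has just one choice, so Nate = 8. Remove 8 from Jack.
Jack must be 4 (only option left).
No further eliminations apply; Priya can still be any of 3, 9.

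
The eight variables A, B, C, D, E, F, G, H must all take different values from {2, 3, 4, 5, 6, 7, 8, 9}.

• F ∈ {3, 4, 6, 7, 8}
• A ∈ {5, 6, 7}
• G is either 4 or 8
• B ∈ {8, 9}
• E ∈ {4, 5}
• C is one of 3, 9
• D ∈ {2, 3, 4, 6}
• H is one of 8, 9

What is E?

Among the 8 variables, 2 fits only D (and all 8 values in {2, 3, 4, 5, 6, 7, 8, 9} must be used), so D = 2.
B and H between them cover only {8, 9} — a naked pair. Remove those values from C, F, G.
That leaves C = 3. So F can't be 3.
G must be 4 (only option left). So E, F can't be 4.
So E = 5.

5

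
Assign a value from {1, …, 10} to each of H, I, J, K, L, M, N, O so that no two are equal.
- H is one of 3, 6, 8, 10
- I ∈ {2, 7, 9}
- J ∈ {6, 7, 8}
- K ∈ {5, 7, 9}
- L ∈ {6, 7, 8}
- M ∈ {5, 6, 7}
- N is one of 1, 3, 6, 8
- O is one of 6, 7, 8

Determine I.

J, L, O between them cover only {6, 7, 8} — a naked triple. Remove those values from H, I, K, M, N.
M must be 5 (only option left). Eliminate 5 elsewhere: K.
K must be 9 (only option left). Remove 9 from I.
So I = 2.

2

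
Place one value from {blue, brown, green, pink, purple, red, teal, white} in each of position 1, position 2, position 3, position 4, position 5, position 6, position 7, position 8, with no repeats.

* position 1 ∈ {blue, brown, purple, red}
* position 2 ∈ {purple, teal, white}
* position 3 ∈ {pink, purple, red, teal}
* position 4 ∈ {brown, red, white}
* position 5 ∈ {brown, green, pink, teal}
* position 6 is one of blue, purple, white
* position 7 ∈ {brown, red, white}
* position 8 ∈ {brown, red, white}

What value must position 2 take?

Among the 8 variables, green fits only position 5 (and all 8 values in {blue, brown, green, pink, purple, red, teal, white} must be used), so position 5 = green.
Among the 7 still-open variables, pink fits only position 3 (and all 7 values in {blue, brown, pink, purple, red, teal, white} must be used), so position 3 = pink.
The 6 still-open variables draw from only 6 values {blue, brown, purple, red, teal, white}, so each is used; only position 2 can be teal, hence position 2 = teal.

teal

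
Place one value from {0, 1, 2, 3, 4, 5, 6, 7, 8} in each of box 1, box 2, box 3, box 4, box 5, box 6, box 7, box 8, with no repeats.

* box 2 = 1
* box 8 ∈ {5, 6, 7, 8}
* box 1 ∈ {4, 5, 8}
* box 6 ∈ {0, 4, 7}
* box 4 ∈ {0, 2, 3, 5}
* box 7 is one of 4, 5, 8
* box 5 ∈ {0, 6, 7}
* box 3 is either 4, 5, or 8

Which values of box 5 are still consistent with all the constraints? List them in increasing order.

0, 6, 7

box 2 has just one choice, so box 2 = 1.
box 1, box 3, box 7 share exactly the 3 values {4, 5, 8}; by pigeonhole those values go to them, so strike 4, 5, 8 from box 4, box 6, box 8.
box 5, box 6, box 8 share exactly the 3 values {0, 6, 7}; by pigeonhole those values go to them, so strike 0, 6, 7 from box 4.
No further eliminations apply; box 5 can still be any of 0, 6, 7.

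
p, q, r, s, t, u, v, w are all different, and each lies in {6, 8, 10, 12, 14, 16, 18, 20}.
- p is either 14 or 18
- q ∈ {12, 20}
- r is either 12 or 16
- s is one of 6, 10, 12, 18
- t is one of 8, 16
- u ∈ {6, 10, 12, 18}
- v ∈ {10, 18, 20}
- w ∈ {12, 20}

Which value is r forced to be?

Among the 8 variables, 8 fits only t (and all 8 values in {6, 8, 10, 12, 14, 16, 18, 20} must be used), so t = 8.
Among the 7 still-open variables, 14 fits only p (and all 7 values in {6, 10, 12, 14, 16, 18, 20} must be used), so p = 14.
Among the 6 still-open variables, 16 fits only r (and all 6 values in {6, 10, 12, 16, 18, 20} must be used), so r = 16.

16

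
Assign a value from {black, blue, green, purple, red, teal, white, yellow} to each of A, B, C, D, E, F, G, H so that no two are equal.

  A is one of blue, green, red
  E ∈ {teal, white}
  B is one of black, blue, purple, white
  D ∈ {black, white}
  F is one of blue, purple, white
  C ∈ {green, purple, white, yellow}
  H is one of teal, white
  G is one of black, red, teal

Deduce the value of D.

black

The 8 variables together cover exactly {black, blue, green, purple, red, teal, white, yellow} — 8 values for 8 variables — and yellow appears only in C's list, so C = yellow.
The 7 still-open variables draw from only 7 values {black, blue, green, purple, red, teal, white}, so each is used; only A can be green, hence A = green.
Among the 6 still-open variables, red fits only G (and all 6 values in {black, blue, purple, red, teal, white} must be used), so G = red.
The 2 variables E and H are confined to {teal, white}, which locks those values in; drop them from B, D, F.
So D = black.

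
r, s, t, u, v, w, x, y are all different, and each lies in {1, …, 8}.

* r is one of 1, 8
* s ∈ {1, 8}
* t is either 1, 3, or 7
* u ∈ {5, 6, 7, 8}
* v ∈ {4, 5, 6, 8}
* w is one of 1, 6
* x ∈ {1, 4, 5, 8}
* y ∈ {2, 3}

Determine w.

The 8 variables together cover exactly {1, 2, 3, 4, 5, 6, 7, 8} — 8 values for 8 variables — and 2 appears only in y's list, so y = 2.
The 7 still-open variables together cover exactly {1, 3, 4, 5, 6, 7, 8} — 7 values for 7 variables — and 3 appears only in t's list, so t = 3.
The 6 still-open variables together cover exactly {1, 4, 5, 6, 7, 8} — 6 values for 6 variables — and 7 appears only in u's list, so u = 7.
r and s share exactly the 2 values {1, 8}; by pigeonhole those values go to them, so strike 1, 8 from v, w, x.
So w = 6.

6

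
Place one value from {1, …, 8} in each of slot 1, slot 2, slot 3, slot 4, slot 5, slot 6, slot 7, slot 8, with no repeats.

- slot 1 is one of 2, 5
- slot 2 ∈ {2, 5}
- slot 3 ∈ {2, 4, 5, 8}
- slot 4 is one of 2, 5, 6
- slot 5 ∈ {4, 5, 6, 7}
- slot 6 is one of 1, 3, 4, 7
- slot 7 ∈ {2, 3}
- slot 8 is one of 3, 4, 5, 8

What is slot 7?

Among the 8 variables, 1 fits only slot 6 (and all 8 values in {1, 2, 3, 4, 5, 6, 7, 8} must be used), so slot 6 = 1.
The 7 still-open variables draw from only 7 values {2, 3, 4, 5, 6, 7, 8}, so each is used; only slot 5 can be 7, hence slot 5 = 7.
Among the 6 still-open variables, 6 fits only slot 4 (and all 6 values in {2, 3, 4, 5, 6, 8} must be used), so slot 4 = 6.
The 2 variables slot 1 and slot 2 are confined to {2, 5}, which locks those values in; drop them from slot 3, slot 7, slot 8.
So slot 7 = 3.

3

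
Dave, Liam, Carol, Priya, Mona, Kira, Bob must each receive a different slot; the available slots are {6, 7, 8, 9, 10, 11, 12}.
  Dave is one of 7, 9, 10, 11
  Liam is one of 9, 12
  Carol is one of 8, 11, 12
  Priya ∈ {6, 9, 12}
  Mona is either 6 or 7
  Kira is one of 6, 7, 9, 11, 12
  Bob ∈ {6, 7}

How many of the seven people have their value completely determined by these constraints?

3

Among the 7 variables, 8 fits only Carol (and all 7 values in {6, 7, 8, 9, 10, 11, 12} must be used), so Carol = 8.
Among the 6 still-open variables, 10 fits only Dave (and all 6 values in {6, 7, 9, 10, 11, 12} must be used), so Dave = 10.
The 5 still-open variables draw from only 5 values {6, 7, 9, 11, 12}, so each is used; only Kira can be 11, hence Kira = 11.
Mona and Bob between them cover only {6, 7} — a naked pair. Remove those values from Priya.
Determined: Dave=10, Carol=8, Kira=11. The other people each still have more than one consistent value. That makes 3.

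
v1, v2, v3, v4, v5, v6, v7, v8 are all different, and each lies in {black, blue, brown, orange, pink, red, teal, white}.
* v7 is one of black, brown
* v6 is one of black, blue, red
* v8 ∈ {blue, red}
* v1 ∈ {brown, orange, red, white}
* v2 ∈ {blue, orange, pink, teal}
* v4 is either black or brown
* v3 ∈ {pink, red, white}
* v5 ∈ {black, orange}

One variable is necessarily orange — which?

v5

The 8 variables draw from only 8 values {black, blue, brown, orange, pink, red, teal, white}, so each is used; only v2 can be teal, hence v2 = teal.
The 7 still-open variables draw from only 7 values {black, blue, brown, orange, pink, red, white}, so each is used; only v3 can be pink, hence v3 = pink.
The 6 still-open variables together cover exactly {black, blue, brown, orange, red, white} — 6 values for 6 variables — and white appears only in v1's list, so v1 = white.
The 5 still-open variables draw from only 5 values {black, blue, brown, orange, red}, so each is used; only v5 can be orange, hence v5 = orange.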